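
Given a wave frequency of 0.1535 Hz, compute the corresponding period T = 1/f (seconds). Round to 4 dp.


T = 1 / f
T = 1 / 0.1535
T = 6.5147 s

6.5147


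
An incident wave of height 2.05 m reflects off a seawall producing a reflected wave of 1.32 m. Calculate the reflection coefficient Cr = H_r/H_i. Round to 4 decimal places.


Cr = H_r / H_i
Cr = 1.32 / 2.05
Cr = 0.6439

0.6439


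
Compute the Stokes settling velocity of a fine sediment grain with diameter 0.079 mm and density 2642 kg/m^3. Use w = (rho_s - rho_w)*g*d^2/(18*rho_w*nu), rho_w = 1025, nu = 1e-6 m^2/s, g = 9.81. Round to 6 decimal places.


w = (rho_s - rho_w) * g * d^2 / (18 * rho_w * nu)
d = 0.079 mm = 0.000079 m
rho_s - rho_w = 2642 - 1025 = 1617
Numerator = 1617 * 9.81 * (0.000079)^2 = 0.000098999548
Denominator = 18 * 1025 * 1e-6 = 0.018450
w = 0.005366 m/s

0.005366


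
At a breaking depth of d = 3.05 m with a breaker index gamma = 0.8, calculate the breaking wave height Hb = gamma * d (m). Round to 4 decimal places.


Hb = gamma * d
Hb = 0.8 * 3.05
Hb = 2.4400 m

2.4400


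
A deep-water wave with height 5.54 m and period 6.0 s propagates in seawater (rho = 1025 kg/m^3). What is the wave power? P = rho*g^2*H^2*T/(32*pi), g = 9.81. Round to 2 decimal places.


P = rho * g^2 * H^2 * T / (32 * pi)
P = 1025 * 9.81^2 * 5.54^2 * 6.0 / (32 * pi)
P = 1025 * 96.2361 * 30.6916 * 6.0 / 100.53096
P = 180689.46 W/m

180689.46


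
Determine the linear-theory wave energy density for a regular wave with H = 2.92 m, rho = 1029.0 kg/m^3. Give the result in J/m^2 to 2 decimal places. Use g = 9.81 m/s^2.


E = (1/8) * rho * g * H^2
E = (1/8) * 1029.0 * 9.81 * 2.92^2
E = 0.125 * 1029.0 * 9.81 * 8.5264
E = 10758.71 J/m^2

10758.71


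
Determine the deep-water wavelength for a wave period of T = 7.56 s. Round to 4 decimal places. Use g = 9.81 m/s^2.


L0 = g * T^2 / (2 * pi)
L0 = 9.81 * 7.56^2 / (2 * pi)
L0 = 9.81 * 57.1536 / 6.28319
L0 = 560.6768 / 6.28319
L0 = 89.2345 m

89.2345


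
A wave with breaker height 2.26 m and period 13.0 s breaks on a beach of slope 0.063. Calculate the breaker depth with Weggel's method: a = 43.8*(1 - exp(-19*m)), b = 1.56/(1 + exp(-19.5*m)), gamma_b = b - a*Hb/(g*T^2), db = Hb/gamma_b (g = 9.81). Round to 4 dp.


a = 43.8 * (1 - exp(-19 * m))
exp(-19 * 0.063) = exp(-1.1970) = 0.302099
a = 43.8 * (1 - 0.302099) = 30.568057
b = 1.56 / (1 + exp(-19.5 * m))
exp(-19.5 * 0.063) = exp(-1.2285) = 0.292731
b = 1.56 / (1 + 0.292731) = 1.206747
Hb / (g * T^2) = 2.26 / (9.81 * 13.0^2) = 2.26 / 1657.8900 = 0.00136318
gamma_b = b - a * Hb/(g*T^2) = 1.206747 - 30.568057 * 0.00136318 = 1.165078
db = Hb / gamma_b = 2.26 / 1.165078
db = 1.9398 m

1.9398


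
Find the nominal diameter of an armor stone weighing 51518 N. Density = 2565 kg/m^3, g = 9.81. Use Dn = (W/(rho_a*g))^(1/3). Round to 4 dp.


V = W / (rho_a * g)
V = 51518 / (2565 * 9.81)
V = 51518 / 25162.65
V = 2.047400 m^3
Dn = V^(1/3) = 2.047400^(1/3)
Dn = 1.2698 m

1.2698


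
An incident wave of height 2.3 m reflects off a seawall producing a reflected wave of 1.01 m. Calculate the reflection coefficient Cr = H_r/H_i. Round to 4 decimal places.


Cr = H_r / H_i
Cr = 1.01 / 2.3
Cr = 0.4391

0.4391


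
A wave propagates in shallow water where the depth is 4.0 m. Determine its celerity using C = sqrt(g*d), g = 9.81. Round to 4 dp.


Using the shallow-water approximation:
C = sqrt(g * d) = sqrt(9.81 * 4.0)
C = sqrt(39.2400)
C = 6.2642 m/s

6.2642


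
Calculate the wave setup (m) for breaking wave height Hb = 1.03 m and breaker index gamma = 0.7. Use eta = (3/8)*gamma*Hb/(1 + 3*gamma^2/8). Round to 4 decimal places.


eta = (3/8) * gamma * Hb / (1 + 3*gamma^2/8)
Numerator = (3/8) * 0.7 * 1.03 = 0.270375
Denominator = 1 + 3*0.7^2/8 = 1 + 0.183750 = 1.183750
eta = 0.270375 / 1.183750
eta = 0.2284 m

0.2284


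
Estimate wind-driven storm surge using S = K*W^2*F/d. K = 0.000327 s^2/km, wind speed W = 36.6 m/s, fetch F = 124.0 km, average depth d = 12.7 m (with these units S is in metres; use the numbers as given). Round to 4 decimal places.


S = K * W^2 * F / d
W^2 = 36.6^2 = 1339.56
S = 0.000327 * 1339.56 * 124.0 / 12.7
Numerator = 0.000327 * 1339.56 * 124.0 = 54.316479
S = 54.316479 / 12.7 = 4.2769 m

4.2769


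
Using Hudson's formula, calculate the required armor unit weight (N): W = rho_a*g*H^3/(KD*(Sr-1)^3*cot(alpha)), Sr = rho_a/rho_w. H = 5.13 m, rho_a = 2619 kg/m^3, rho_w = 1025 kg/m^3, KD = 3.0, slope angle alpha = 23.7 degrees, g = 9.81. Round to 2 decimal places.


Sr = rho_a / rho_w = 2619 / 1025 = 2.555122
(Sr - 1) = 1.555122
(Sr - 1)^3 = 3.760914
cot(23.7) = 1 / tan(23.7) = 1 / 0.438969 = 2.278064
Numerator = 2619 * 9.81 * 5.13^3 = 3468619.0195
Denominator = 3.0 * 3.760914 * 2.278064 = 25.702801
W = 3468619.0195 / 25.702801
W = 134951.01 N

134951.01


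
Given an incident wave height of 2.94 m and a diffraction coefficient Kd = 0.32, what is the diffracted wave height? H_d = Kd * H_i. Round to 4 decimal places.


H_d = Kd * H_i
H_d = 0.32 * 2.94
H_d = 0.9408 m

0.9408


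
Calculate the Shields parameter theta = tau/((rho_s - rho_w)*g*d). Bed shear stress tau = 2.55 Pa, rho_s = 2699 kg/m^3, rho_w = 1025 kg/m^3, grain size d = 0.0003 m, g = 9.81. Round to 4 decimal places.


theta = tau / ((rho_s - rho_w) * g * d)
rho_s - rho_w = 2699 - 1025 = 1674
Denominator = 1674 * 9.81 * 0.0003 = 4.926582
theta = 2.55 / 4.926582
theta = 0.5176

0.5176


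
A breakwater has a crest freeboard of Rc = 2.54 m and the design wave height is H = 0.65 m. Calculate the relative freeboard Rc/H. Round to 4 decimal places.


Relative freeboard = Rc / H
= 2.54 / 0.65
= 3.9077

3.9077


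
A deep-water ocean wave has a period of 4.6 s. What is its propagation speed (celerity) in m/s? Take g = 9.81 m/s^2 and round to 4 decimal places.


We use the deep-water celerity formula:
C = g * T / (2 * pi)
C = 9.81 * 4.6 / (2 * 3.14159...)
C = 45.126000 / 6.283185
C = 7.1820 m/s

7.1820


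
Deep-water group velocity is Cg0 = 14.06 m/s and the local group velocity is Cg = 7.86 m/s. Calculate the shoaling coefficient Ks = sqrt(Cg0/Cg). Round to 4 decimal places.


Ks = sqrt(Cg0 / Cg)
Ks = sqrt(14.06 / 7.86)
Ks = sqrt(1.7888)
Ks = 1.3375

1.3375


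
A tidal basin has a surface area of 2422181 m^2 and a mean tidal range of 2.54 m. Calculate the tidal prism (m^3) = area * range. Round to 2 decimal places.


Tidal prism = Area * Tidal range
P = 2422181 * 2.54
P = 6152339.74 m^3

6152339.74


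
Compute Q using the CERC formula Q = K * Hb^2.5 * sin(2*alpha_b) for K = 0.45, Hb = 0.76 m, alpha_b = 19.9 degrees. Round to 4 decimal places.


Q = K * Hb^2.5 * sin(2 * alpha_b)
Hb^2.5 = 0.76^2.5 = 0.503540
sin(2 * 19.9) = sin(39.8) = 0.640110
Q = 0.45 * 0.503540 * 0.640110
Q = 0.1450 m^3/s

0.1450


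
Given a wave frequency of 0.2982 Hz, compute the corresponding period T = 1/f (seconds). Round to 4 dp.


T = 1 / f
T = 1 / 0.2982
T = 3.3535 s

3.3535


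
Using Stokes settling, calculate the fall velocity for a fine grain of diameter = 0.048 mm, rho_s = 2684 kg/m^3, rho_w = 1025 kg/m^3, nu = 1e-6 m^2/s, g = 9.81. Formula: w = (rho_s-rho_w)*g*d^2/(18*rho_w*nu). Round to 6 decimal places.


w = (rho_s - rho_w) * g * d^2 / (18 * rho_w * nu)
d = 0.048 mm = 0.000048 m
rho_s - rho_w = 2684 - 1025 = 1659
Numerator = 1659 * 9.81 * (0.000048)^2 = 0.000037497116
Denominator = 18 * 1025 * 1e-6 = 0.018450
w = 0.002032 m/s

0.002032


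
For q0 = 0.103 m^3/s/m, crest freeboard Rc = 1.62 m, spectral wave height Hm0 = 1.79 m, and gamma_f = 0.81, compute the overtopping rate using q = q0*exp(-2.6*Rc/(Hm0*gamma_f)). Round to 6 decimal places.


q = q0 * exp(-2.6 * Rc / (Hm0 * gamma_f))
Exponent = -2.6 * 1.62 / (1.79 * 0.81)
= -2.6 * 1.62 / 1.4499
= -2.905028
exp(-2.905028) = 0.054747
q = 0.103 * 0.054747
q = 0.005639 m^3/s/m

0.005639


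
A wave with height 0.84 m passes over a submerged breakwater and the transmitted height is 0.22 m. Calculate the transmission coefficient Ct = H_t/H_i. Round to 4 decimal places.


Ct = H_t / H_i
Ct = 0.22 / 0.84
Ct = 0.2619

0.2619


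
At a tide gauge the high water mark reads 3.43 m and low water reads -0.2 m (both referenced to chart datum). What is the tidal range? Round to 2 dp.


Tidal range = High water - Low water
Tidal range = 3.43 - (-0.2)
Tidal range = 3.63 m

3.63


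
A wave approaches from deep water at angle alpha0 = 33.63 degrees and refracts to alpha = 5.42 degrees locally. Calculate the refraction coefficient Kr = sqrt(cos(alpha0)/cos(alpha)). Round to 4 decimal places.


Kr = sqrt(cos(alpha0) / cos(alpha))
cos(33.63) = 0.832631
cos(5.42) = 0.995529
Kr = sqrt(0.832631 / 0.995529)
Kr = sqrt(0.836371)
Kr = 0.9145

0.9145


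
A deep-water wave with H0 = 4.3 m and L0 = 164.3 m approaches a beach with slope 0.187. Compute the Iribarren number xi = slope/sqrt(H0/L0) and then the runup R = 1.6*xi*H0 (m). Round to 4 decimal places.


xi = slope / sqrt(H0/L0)
H0/L0 = 4.3/164.3 = 0.026172
sqrt(0.026172) = 0.161777
xi = 0.187 / 0.161777 = 1.155916
R = 1.6 * xi * H0 = 1.6 * 1.155916 * 4.3
R = 7.9527 m

7.9527


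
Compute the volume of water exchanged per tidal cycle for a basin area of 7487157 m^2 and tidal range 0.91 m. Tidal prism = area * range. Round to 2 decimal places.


Tidal prism = Area * Tidal range
P = 7487157 * 0.91
P = 6813312.87 m^3

6813312.87


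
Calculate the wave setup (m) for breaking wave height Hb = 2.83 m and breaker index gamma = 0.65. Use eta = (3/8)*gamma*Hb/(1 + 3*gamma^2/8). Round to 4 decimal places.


eta = (3/8) * gamma * Hb / (1 + 3*gamma^2/8)
Numerator = (3/8) * 0.65 * 2.83 = 0.689813
Denominator = 1 + 3*0.65^2/8 = 1 + 0.158438 = 1.158438
eta = 0.689813 / 1.158438
eta = 0.5955 m

0.5955


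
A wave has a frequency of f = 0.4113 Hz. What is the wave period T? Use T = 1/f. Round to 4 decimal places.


T = 1 / f
T = 1 / 0.4113
T = 2.4313 s

2.4313


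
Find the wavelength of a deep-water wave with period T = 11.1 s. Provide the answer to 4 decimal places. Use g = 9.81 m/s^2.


L0 = g * T^2 / (2 * pi)
L0 = 9.81 * 11.1^2 / (2 * pi)
L0 = 9.81 * 123.2100 / 6.28319
L0 = 1208.6901 / 6.28319
L0 = 192.3690 m

192.3690


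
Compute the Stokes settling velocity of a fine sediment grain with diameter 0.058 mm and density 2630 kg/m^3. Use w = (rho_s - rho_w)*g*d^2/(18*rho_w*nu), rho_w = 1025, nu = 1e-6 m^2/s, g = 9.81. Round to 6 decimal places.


w = (rho_s - rho_w) * g * d^2 / (18 * rho_w * nu)
d = 0.058 mm = 0.000058 m
rho_s - rho_w = 2630 - 1025 = 1605
Numerator = 1605 * 9.81 * (0.000058)^2 = 0.000052966348
Denominator = 18 * 1025 * 1e-6 = 0.018450
w = 0.002871 m/s

0.002871


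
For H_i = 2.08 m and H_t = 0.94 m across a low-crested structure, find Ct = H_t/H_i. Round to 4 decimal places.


Ct = H_t / H_i
Ct = 0.94 / 2.08
Ct = 0.4519

0.4519


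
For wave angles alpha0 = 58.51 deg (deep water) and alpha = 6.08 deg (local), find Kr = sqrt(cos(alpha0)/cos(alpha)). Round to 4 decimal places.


Kr = sqrt(cos(alpha0) / cos(alpha))
cos(58.51) = 0.522350
cos(6.08) = 0.994375
Kr = sqrt(0.522350 / 0.994375)
Kr = sqrt(0.525305)
Kr = 0.7248

0.7248


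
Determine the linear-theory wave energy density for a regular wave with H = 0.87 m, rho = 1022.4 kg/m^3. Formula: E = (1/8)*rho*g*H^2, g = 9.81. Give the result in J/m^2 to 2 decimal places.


E = (1/8) * rho * g * H^2
E = (1/8) * 1022.4 * 9.81 * 0.87^2
E = 0.125 * 1022.4 * 9.81 * 0.7569
E = 948.94 J/m^2

948.94


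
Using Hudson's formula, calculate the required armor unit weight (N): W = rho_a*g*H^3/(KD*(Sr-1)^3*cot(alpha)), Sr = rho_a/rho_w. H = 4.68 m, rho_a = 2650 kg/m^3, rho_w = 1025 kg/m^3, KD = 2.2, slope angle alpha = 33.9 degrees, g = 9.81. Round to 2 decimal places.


Sr = rho_a / rho_w = 2650 / 1025 = 2.585366
(Sr - 1) = 1.585366
(Sr - 1)^3 = 3.984635
cot(33.9) = 1 / tan(33.9) = 1 / 0.671972 = 1.488157
Numerator = 2650 * 9.81 * 4.68^3 = 2664725.2707
Denominator = 2.2 * 3.984635 * 1.488157 = 13.045476
W = 2664725.2707 / 13.045476
W = 204264.32 N

204264.32


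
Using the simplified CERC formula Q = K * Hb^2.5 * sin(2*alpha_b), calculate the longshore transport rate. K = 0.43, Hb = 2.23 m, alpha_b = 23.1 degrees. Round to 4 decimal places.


Q = K * Hb^2.5 * sin(2 * alpha_b)
Hb^2.5 = 2.23^2.5 = 7.426123
sin(2 * 23.1) = sin(46.2) = 0.721760
Q = 0.43 * 7.426123 * 0.721760
Q = 2.3047 m^3/s

2.3047


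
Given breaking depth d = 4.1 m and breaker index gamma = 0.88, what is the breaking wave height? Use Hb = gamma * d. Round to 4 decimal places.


Hb = gamma * d
Hb = 0.88 * 4.1
Hb = 3.6080 m

3.6080


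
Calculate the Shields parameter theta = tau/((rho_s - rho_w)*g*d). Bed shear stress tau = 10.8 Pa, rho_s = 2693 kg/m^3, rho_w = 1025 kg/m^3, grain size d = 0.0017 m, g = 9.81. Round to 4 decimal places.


theta = tau / ((rho_s - rho_w) * g * d)
rho_s - rho_w = 2693 - 1025 = 1668
Denominator = 1668 * 9.81 * 0.0017 = 27.817236
theta = 10.8 / 27.817236
theta = 0.3882

0.3882


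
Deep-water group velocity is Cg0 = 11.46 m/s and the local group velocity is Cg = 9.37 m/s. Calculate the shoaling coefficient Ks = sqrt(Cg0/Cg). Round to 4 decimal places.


Ks = sqrt(Cg0 / Cg)
Ks = sqrt(11.46 / 9.37)
Ks = sqrt(1.2231)
Ks = 1.1059

1.1059


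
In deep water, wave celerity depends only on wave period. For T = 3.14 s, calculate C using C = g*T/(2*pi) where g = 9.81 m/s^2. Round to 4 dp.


We use the deep-water celerity formula:
C = g * T / (2 * pi)
C = 9.81 * 3.14 / (2 * 3.14159...)
C = 30.803400 / 6.283185
C = 4.9025 m/s

4.9025


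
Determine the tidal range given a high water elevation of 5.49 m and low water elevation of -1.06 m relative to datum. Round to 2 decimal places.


Tidal range = High water - Low water
Tidal range = 5.49 - (-1.06)
Tidal range = 6.55 m

6.55


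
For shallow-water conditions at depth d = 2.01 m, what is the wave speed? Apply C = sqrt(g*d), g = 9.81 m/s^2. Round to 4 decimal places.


Using the shallow-water approximation:
C = sqrt(g * d) = sqrt(9.81 * 2.01)
C = sqrt(19.7181)
C = 4.4405 m/s

4.4405


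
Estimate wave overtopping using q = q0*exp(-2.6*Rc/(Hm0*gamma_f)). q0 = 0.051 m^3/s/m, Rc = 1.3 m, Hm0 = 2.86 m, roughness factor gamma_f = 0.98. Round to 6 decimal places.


q = q0 * exp(-2.6 * Rc / (Hm0 * gamma_f))
Exponent = -2.6 * 1.3 / (2.86 * 0.98)
= -2.6 * 1.3 / 2.8028
= -1.205937
exp(-1.205937) = 0.299411
q = 0.051 * 0.299411
q = 0.015270 m^3/s/m

0.015270


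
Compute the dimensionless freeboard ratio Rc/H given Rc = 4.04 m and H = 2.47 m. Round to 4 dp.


Relative freeboard = Rc / H
= 4.04 / 2.47
= 1.6356

1.6356


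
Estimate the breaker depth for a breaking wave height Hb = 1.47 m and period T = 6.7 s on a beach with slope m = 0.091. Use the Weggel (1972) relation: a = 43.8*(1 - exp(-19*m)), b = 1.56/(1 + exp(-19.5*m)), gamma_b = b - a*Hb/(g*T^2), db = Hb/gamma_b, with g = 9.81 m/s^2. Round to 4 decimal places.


a = 43.8 * (1 - exp(-19 * m))
exp(-19 * 0.091) = exp(-1.7290) = 0.177462
a = 43.8 * (1 - 0.177462) = 36.027174
b = 1.56 / (1 + exp(-19.5 * m))
exp(-19.5 * 0.091) = exp(-1.7745) = 0.169568
b = 1.56 / (1 + 0.169568) = 1.333826
Hb / (g * T^2) = 1.47 / (9.81 * 6.7^2) = 1.47 / 440.3709 = 0.00333810
gamma_b = b - a * Hb/(g*T^2) = 1.333826 - 36.027174 * 0.00333810 = 1.213563
db = Hb / gamma_b = 1.47 / 1.213563
db = 1.2113 m

1.2113


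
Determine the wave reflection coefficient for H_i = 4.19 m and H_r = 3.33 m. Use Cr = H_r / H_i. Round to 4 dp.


Cr = H_r / H_i
Cr = 3.33 / 4.19
Cr = 0.7947

0.7947


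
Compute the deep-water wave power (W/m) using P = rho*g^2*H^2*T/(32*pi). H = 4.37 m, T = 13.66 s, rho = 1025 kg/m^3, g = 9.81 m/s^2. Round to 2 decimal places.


P = rho * g^2 * H^2 * T / (32 * pi)
P = 1025 * 9.81^2 * 4.37^2 * 13.66 / (32 * pi)
P = 1025 * 96.2361 * 19.0969 * 13.66 / 100.53096
P = 255962.06 W/m

255962.06


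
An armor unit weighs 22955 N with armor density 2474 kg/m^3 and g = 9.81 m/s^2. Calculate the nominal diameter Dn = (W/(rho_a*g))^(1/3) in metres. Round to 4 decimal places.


V = W / (rho_a * g)
V = 22955 / (2474 * 9.81)
V = 22955 / 24269.94
V = 0.945820 m^3
Dn = V^(1/3) = 0.945820^(1/3)
Dn = 0.9816 m

0.9816


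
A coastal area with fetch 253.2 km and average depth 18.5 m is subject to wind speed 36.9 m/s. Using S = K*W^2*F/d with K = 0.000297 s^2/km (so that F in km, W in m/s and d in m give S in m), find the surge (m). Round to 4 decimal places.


S = K * W^2 * F / d
W^2 = 36.9^2 = 1361.61
S = 0.000297 * 1361.61 * 253.2 / 18.5
Numerator = 0.000297 * 1361.61 * 253.2 = 102.393617
S = 102.393617 / 18.5 = 5.5348 m

5.5348


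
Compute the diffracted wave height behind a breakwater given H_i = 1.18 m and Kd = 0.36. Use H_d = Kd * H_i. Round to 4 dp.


H_d = Kd * H_i
H_d = 0.36 * 1.18
H_d = 0.4248 m

0.4248


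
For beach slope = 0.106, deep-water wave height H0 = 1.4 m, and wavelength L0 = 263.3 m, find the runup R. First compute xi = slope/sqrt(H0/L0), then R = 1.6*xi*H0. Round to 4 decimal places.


xi = slope / sqrt(H0/L0)
H0/L0 = 1.4/263.3 = 0.005317
sqrt(0.005317) = 0.072919
xi = 0.106 / 0.072919 = 1.453675
R = 1.6 * xi * H0 = 1.6 * 1.453675 * 1.4
R = 3.2562 m

3.2562


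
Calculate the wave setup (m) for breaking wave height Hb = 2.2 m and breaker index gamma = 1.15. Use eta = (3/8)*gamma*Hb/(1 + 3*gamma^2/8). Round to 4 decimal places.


eta = (3/8) * gamma * Hb / (1 + 3*gamma^2/8)
Numerator = (3/8) * 1.15 * 2.2 = 0.948750
Denominator = 1 + 3*1.15^2/8 = 1 + 0.495938 = 1.495938
eta = 0.948750 / 1.495938
eta = 0.6342 m

0.6342


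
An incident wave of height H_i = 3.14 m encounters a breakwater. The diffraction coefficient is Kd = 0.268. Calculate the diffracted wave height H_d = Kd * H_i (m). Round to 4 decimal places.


H_d = Kd * H_i
H_d = 0.268 * 3.14
H_d = 0.8415 m

0.8415


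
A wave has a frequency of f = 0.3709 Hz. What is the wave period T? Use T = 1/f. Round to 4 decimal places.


T = 1 / f
T = 1 / 0.3709
T = 2.6961 s

2.6961


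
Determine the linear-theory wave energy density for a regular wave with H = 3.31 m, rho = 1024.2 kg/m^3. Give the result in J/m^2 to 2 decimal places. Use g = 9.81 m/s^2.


E = (1/8) * rho * g * H^2
E = (1/8) * 1024.2 * 9.81 * 3.31^2
E = 0.125 * 1024.2 * 9.81 * 10.9561
E = 13760.04 J/m^2

13760.04


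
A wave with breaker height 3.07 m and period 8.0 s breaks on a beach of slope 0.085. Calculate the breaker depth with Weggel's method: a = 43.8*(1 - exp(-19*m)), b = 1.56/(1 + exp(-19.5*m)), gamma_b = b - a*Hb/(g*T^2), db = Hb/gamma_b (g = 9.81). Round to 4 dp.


a = 43.8 * (1 - exp(-19 * m))
exp(-19 * 0.085) = exp(-1.6150) = 0.198891
a = 43.8 * (1 - 0.198891) = 35.088589
b = 1.56 / (1 + exp(-19.5 * m))
exp(-19.5 * 0.085) = exp(-1.6575) = 0.190615
b = 1.56 / (1 + 0.190615) = 1.310247
Hb / (g * T^2) = 3.07 / (9.81 * 8.0^2) = 3.07 / 627.8400 = 0.00488978
gamma_b = b - a * Hb/(g*T^2) = 1.310247 - 35.088589 * 0.00488978 = 1.138672
db = Hb / gamma_b = 3.07 / 1.138672
db = 2.6961 m

2.6961


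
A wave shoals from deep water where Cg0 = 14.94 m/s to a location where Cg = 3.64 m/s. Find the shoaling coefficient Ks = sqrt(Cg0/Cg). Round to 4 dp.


Ks = sqrt(Cg0 / Cg)
Ks = sqrt(14.94 / 3.64)
Ks = sqrt(4.1044)
Ks = 2.0259

2.0259


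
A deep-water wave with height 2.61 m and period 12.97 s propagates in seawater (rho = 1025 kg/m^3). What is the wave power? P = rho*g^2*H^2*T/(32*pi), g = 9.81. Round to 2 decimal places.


P = rho * g^2 * H^2 * T / (32 * pi)
P = 1025 * 9.81^2 * 2.61^2 * 12.97 / (32 * pi)
P = 1025 * 96.2361 * 6.8121 * 12.97 / 100.53096
P = 86692.80 W/m

86692.80


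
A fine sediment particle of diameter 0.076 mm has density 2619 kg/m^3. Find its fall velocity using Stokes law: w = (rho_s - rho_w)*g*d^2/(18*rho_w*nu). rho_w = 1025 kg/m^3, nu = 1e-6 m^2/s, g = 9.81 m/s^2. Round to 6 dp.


w = (rho_s - rho_w) * g * d^2 / (18 * rho_w * nu)
d = 0.076 mm = 0.000076 m
rho_s - rho_w = 2619 - 1025 = 1594
Numerator = 1594 * 9.81 * (0.000076)^2 = 0.000090320121
Denominator = 18 * 1025 * 1e-6 = 0.018450
w = 0.004895 m/s

0.004895


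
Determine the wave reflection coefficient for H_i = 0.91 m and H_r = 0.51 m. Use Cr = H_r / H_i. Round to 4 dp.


Cr = H_r / H_i
Cr = 0.51 / 0.91
Cr = 0.5604

0.5604


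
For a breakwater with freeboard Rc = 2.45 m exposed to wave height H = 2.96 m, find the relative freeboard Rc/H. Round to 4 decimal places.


Relative freeboard = Rc / H
= 2.45 / 2.96
= 0.8277

0.8277


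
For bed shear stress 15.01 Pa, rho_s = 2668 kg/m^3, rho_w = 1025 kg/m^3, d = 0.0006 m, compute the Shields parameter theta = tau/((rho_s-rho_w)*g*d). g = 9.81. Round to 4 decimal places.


theta = tau / ((rho_s - rho_w) * g * d)
rho_s - rho_w = 2668 - 1025 = 1643
Denominator = 1643 * 9.81 * 0.0006 = 9.670698
theta = 15.01 / 9.670698
theta = 1.5521

1.5521


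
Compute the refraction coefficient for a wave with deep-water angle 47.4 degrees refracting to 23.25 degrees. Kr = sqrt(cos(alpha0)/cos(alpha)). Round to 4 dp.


Kr = sqrt(cos(alpha0) / cos(alpha))
cos(47.4) = 0.676876
cos(23.25) = 0.918791
Kr = sqrt(0.676876 / 0.918791)
Kr = sqrt(0.736703)
Kr = 0.8583

0.8583


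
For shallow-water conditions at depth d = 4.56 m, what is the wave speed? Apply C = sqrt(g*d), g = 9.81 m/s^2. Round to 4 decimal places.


Using the shallow-water approximation:
C = sqrt(g * d) = sqrt(9.81 * 4.56)
C = sqrt(44.7336)
C = 6.6883 m/s

6.6883


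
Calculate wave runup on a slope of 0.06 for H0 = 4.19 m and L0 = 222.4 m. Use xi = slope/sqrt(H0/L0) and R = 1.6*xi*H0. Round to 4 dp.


xi = slope / sqrt(H0/L0)
H0/L0 = 4.19/222.4 = 0.018840
sqrt(0.018840) = 0.137259
xi = 0.06 / 0.137259 = 0.437131
R = 1.6 * xi * H0 = 1.6 * 0.437131 * 4.19
R = 2.9305 m

2.9305


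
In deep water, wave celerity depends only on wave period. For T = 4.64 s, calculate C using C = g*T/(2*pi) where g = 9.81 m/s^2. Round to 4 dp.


We use the deep-water celerity formula:
C = g * T / (2 * pi)
C = 9.81 * 4.64 / (2 * 3.14159...)
C = 45.518400 / 6.283185
C = 7.2445 m/s

7.2445


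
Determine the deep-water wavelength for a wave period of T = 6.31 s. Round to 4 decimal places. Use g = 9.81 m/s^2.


L0 = g * T^2 / (2 * pi)
L0 = 9.81 * 6.31^2 / (2 * pi)
L0 = 9.81 * 39.8161 / 6.28319
L0 = 390.5959 / 6.28319
L0 = 62.1653 m

62.1653


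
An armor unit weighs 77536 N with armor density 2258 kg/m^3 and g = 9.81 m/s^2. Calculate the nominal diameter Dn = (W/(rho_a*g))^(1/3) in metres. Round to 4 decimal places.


V = W / (rho_a * g)
V = 77536 / (2258 * 9.81)
V = 77536 / 22150.98
V = 3.500342 m^3
Dn = V^(1/3) = 3.500342^(1/3)
Dn = 1.5183 m

1.5183


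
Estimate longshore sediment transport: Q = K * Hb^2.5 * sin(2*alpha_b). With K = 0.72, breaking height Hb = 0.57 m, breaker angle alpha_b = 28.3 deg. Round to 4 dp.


Q = K * Hb^2.5 * sin(2 * alpha_b)
Hb^2.5 = 0.57^2.5 = 0.245294
sin(2 * 28.3) = sin(56.6) = 0.834848
Q = 0.72 * 0.245294 * 0.834848
Q = 0.1474 m^3/s

0.1474


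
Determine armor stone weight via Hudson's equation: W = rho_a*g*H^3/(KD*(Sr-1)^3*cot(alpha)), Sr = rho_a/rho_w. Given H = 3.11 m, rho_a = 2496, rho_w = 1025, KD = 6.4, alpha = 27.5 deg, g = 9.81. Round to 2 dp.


Sr = rho_a / rho_w = 2496 / 1025 = 2.435122
(Sr - 1) = 1.435122
(Sr - 1)^3 = 2.955741
cot(27.5) = 1 / tan(27.5) = 1 / 0.520567 = 1.920982
Numerator = 2496 * 9.81 * 3.11^3 = 736537.3170
Denominator = 6.4 * 2.955741 * 1.920982 = 36.338728
W = 736537.3170 / 36.338728
W = 20268.66 N

20268.66


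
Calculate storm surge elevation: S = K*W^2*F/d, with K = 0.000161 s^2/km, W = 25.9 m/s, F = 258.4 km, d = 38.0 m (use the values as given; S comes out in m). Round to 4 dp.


S = K * W^2 * F / d
W^2 = 25.9^2 = 670.81
S = 0.000161 * 670.81 * 258.4 / 38.0
Numerator = 0.000161 * 670.81 * 258.4 = 27.907306
S = 27.907306 / 38.0 = 0.7344 m

0.7344


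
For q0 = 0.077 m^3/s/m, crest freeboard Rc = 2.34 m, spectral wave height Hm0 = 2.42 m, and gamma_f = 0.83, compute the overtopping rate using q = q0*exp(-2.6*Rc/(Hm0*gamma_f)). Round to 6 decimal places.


q = q0 * exp(-2.6 * Rc / (Hm0 * gamma_f))
Exponent = -2.6 * 2.34 / (2.42 * 0.83)
= -2.6 * 2.34 / 2.0086
= -3.028975
exp(-3.028975) = 0.048365
q = 0.077 * 0.048365
q = 0.003724 m^3/s/m

0.003724


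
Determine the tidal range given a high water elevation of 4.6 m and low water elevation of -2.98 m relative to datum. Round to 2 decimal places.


Tidal range = High water - Low water
Tidal range = 4.6 - (-2.98)
Tidal range = 7.58 m

7.58


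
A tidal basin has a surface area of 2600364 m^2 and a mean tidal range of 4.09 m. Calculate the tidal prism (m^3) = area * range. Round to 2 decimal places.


Tidal prism = Area * Tidal range
P = 2600364 * 4.09
P = 10635488.76 m^3

10635488.76


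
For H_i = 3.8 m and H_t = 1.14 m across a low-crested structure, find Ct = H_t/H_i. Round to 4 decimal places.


Ct = H_t / H_i
Ct = 1.14 / 3.8
Ct = 0.3000

0.3000


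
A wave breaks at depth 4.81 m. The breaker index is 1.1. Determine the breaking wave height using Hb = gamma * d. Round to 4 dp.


Hb = gamma * d
Hb = 1.1 * 4.81
Hb = 5.2910 m

5.2910


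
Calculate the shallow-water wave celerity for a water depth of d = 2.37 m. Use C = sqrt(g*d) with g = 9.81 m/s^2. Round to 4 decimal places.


Using the shallow-water approximation:
C = sqrt(g * d) = sqrt(9.81 * 2.37)
C = sqrt(23.2497)
C = 4.8218 m/s

4.8218


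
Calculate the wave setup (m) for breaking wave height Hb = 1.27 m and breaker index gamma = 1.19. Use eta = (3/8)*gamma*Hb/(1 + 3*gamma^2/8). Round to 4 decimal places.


eta = (3/8) * gamma * Hb / (1 + 3*gamma^2/8)
Numerator = (3/8) * 1.19 * 1.27 = 0.566738
Denominator = 1 + 3*1.19^2/8 = 1 + 0.531038 = 1.531038
eta = 0.566738 / 1.531038
eta = 0.3702 m

0.3702


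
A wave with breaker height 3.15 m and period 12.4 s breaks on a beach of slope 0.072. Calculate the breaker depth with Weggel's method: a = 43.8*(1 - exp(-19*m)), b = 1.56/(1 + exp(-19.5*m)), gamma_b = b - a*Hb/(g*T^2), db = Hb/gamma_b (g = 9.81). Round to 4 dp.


a = 43.8 * (1 - exp(-19 * m))
exp(-19 * 0.072) = exp(-1.3680) = 0.254616
a = 43.8 * (1 - 0.254616) = 32.647833
b = 1.56 / (1 + exp(-19.5 * m))
exp(-19.5 * 0.072) = exp(-1.4040) = 0.245613
b = 1.56 / (1 + 0.245613) = 1.252396
Hb / (g * T^2) = 3.15 / (9.81 * 12.4^2) = 3.15 / 1508.3856 = 0.00208833
gamma_b = b - a * Hb/(g*T^2) = 1.252396 - 32.647833 * 0.00208833 = 1.184217
db = Hb / gamma_b = 3.15 / 1.184217
db = 2.6600 m

2.6600


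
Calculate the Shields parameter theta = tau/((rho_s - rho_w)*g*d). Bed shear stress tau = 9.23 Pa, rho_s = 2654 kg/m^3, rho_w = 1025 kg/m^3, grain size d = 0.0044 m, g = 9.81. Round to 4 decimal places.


theta = tau / ((rho_s - rho_w) * g * d)
rho_s - rho_w = 2654 - 1025 = 1629
Denominator = 1629 * 9.81 * 0.0044 = 70.314156
theta = 9.23 / 70.314156
theta = 0.1313

0.1313


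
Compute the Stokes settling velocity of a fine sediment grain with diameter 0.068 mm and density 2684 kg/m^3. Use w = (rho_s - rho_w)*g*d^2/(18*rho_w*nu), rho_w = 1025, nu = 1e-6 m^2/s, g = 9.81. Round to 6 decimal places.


w = (rho_s - rho_w) * g * d^2 / (18 * rho_w * nu)
d = 0.068 mm = 0.000068 m
rho_s - rho_w = 2684 - 1025 = 1659
Numerator = 1659 * 9.81 * (0.000068)^2 = 0.000075254629
Denominator = 18 * 1025 * 1e-6 = 0.018450
w = 0.004079 m/s

0.004079


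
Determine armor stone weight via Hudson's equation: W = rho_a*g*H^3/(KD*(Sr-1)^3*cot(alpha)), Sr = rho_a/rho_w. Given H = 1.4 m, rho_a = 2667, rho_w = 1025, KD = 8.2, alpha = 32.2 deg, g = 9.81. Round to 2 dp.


Sr = rho_a / rho_w = 2667 / 1025 = 2.601951
(Sr - 1) = 1.601951
(Sr - 1)^3 = 4.111004
cot(32.2) = 1 / tan(32.2) = 1 / 0.629734 = 1.587973
Numerator = 2667 * 9.81 * 1.4^3 = 71792.0129
Denominator = 8.2 * 4.111004 * 1.587973 = 53.530937
W = 71792.0129 / 53.530937
W = 1341.13 N

1341.13


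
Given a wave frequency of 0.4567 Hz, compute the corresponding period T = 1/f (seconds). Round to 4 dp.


T = 1 / f
T = 1 / 0.4567
T = 2.1896 s

2.1896


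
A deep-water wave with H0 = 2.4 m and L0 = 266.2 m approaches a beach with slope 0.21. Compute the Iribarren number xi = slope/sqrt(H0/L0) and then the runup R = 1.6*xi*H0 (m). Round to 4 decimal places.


xi = slope / sqrt(H0/L0)
H0/L0 = 2.4/266.2 = 0.009016
sqrt(0.009016) = 0.094951
xi = 0.21 / 0.094951 = 2.211657
R = 1.6 * xi * H0 = 1.6 * 2.211657 * 2.4
R = 8.4928 m

8.4928


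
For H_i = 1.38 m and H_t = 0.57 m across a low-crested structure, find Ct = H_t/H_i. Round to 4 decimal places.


Ct = H_t / H_i
Ct = 0.57 / 1.38
Ct = 0.4130

0.4130


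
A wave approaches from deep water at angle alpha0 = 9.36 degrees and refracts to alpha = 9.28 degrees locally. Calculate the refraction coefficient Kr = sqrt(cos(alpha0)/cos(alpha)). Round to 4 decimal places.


Kr = sqrt(cos(alpha0) / cos(alpha))
cos(9.36) = 0.986686
cos(9.28) = 0.986912
Kr = sqrt(0.986686 / 0.986912)
Kr = sqrt(0.999771)
Kr = 0.9999

0.9999


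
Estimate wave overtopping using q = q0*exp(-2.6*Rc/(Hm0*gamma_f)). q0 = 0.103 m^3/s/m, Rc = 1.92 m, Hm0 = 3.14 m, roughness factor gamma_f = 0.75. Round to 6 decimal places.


q = q0 * exp(-2.6 * Rc / (Hm0 * gamma_f))
Exponent = -2.6 * 1.92 / (3.14 * 0.75)
= -2.6 * 1.92 / 2.3550
= -2.119745
exp(-2.119745) = 0.120062
q = 0.103 * 0.120062
q = 0.012366 m^3/s/m

0.012366


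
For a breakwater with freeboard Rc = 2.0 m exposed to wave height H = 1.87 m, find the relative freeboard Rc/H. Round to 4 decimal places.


Relative freeboard = Rc / H
= 2.0 / 1.87
= 1.0695

1.0695


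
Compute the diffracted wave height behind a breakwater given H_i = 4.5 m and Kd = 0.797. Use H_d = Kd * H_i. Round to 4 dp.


H_d = Kd * H_i
H_d = 0.797 * 4.5
H_d = 3.5865 m

3.5865


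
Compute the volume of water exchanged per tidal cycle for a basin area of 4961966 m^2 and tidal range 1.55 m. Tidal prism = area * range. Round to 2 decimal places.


Tidal prism = Area * Tidal range
P = 4961966 * 1.55
P = 7691047.30 m^3

7691047.30


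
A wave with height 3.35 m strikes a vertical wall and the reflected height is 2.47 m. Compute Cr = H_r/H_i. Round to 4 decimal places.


Cr = H_r / H_i
Cr = 2.47 / 3.35
Cr = 0.7373

0.7373


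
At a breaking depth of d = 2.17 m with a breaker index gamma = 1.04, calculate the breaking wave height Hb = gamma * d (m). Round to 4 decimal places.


Hb = gamma * d
Hb = 1.04 * 2.17
Hb = 2.2568 m

2.2568


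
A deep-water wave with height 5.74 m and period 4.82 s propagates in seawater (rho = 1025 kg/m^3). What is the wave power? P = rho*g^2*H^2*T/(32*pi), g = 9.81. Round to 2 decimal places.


P = rho * g^2 * H^2 * T / (32 * pi)
P = 1025 * 9.81^2 * 5.74^2 * 4.82 / (32 * pi)
P = 1025 * 96.2361 * 32.9476 * 4.82 / 100.53096
P = 155823.46 W/m

155823.46


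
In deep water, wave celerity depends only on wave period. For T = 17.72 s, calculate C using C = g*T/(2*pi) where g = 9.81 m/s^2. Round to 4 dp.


We use the deep-water celerity formula:
C = g * T / (2 * pi)
C = 9.81 * 17.72 / (2 * 3.14159...)
C = 173.833200 / 6.283185
C = 27.6664 m/s

27.6664


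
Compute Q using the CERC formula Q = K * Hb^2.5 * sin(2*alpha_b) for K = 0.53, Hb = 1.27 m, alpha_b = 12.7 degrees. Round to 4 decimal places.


Q = K * Hb^2.5 * sin(2 * alpha_b)
Hb^2.5 = 1.27^2.5 = 1.817646
sin(2 * 12.7) = sin(25.4) = 0.428935
Q = 0.53 * 1.817646 * 0.428935
Q = 0.4132 m^3/s

0.4132


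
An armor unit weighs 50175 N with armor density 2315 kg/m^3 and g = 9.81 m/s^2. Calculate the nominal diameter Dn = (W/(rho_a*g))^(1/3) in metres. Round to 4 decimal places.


V = W / (rho_a * g)
V = 50175 / (2315 * 9.81)
V = 50175 / 22710.15
V = 2.209365 m^3
Dn = V^(1/3) = 2.209365^(1/3)
Dn = 1.3024 m

1.3024


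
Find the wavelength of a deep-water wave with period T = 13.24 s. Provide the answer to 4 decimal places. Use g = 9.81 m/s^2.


L0 = g * T^2 / (2 * pi)
L0 = 9.81 * 13.24^2 / (2 * pi)
L0 = 9.81 * 175.2976 / 6.28319
L0 = 1719.6695 / 6.28319
L0 = 273.6939 m

273.6939


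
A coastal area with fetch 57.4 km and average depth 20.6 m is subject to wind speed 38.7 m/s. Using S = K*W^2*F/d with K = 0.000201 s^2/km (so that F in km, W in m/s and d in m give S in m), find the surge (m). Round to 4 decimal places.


S = K * W^2 * F / d
W^2 = 38.7^2 = 1497.69
S = 0.000201 * 1497.69 * 57.4 / 20.6
Numerator = 0.000201 * 1497.69 * 57.4 = 17.279449
S = 17.279449 / 20.6 = 0.8388 m

0.8388


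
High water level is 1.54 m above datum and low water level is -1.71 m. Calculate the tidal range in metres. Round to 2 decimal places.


Tidal range = High water - Low water
Tidal range = 1.54 - (-1.71)
Tidal range = 3.25 m

3.25


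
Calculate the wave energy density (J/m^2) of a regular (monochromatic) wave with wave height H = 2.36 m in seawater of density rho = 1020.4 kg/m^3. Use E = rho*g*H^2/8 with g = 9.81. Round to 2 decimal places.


E = (1/8) * rho * g * H^2
E = (1/8) * 1020.4 * 9.81 * 2.36^2
E = 0.125 * 1020.4 * 9.81 * 5.5696
E = 6969.05 J/m^2

6969.05


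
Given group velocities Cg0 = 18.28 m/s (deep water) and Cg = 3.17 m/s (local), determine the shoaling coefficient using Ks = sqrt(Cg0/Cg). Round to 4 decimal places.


Ks = sqrt(Cg0 / Cg)
Ks = sqrt(18.28 / 3.17)
Ks = sqrt(5.7666)
Ks = 2.4014

2.4014


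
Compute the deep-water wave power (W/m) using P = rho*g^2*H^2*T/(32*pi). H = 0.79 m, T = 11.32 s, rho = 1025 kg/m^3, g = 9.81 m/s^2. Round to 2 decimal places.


P = rho * g^2 * H^2 * T / (32 * pi)
P = 1025 * 9.81^2 * 0.79^2 * 11.32 / (32 * pi)
P = 1025 * 96.2361 * 0.6241 * 11.32 / 100.53096
P = 6932.07 W/m

6932.07


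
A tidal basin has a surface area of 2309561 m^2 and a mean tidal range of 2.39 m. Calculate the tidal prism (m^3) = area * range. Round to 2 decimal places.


Tidal prism = Area * Tidal range
P = 2309561 * 2.39
P = 5519850.79 m^3

5519850.79


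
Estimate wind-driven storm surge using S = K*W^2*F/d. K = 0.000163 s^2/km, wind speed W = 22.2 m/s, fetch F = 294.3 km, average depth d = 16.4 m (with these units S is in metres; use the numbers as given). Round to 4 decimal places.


S = K * W^2 * F / d
W^2 = 22.2^2 = 492.84
S = 0.000163 * 492.84 * 294.3 / 16.4
Numerator = 0.000163 * 492.84 * 294.3 = 23.641978
S = 23.641978 / 16.4 = 1.4416 m

1.4416


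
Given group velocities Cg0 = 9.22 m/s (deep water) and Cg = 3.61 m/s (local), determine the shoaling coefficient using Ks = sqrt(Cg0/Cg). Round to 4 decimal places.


Ks = sqrt(Cg0 / Cg)
Ks = sqrt(9.22 / 3.61)
Ks = sqrt(2.5540)
Ks = 1.5981

1.5981


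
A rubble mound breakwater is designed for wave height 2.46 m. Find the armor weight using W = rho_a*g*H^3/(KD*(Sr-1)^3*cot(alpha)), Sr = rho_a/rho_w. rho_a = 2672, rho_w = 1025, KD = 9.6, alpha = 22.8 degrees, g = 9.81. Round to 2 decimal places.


Sr = rho_a / rho_w = 2672 / 1025 = 2.606829
(Sr - 1) = 1.606829
(Sr - 1)^3 = 4.148673
cot(22.8) = 1 / tan(22.8) = 1 / 0.420361 = 2.378906
Numerator = 2672 * 9.81 * 2.46^3 = 390221.1303
Denominator = 9.6 * 4.148673 * 2.378906 = 94.745309
W = 390221.1303 / 94.745309
W = 4118.63 N

4118.63


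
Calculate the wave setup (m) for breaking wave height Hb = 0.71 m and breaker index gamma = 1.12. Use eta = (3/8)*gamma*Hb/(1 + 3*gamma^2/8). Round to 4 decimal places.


eta = (3/8) * gamma * Hb / (1 + 3*gamma^2/8)
Numerator = (3/8) * 1.12 * 0.71 = 0.298200
Denominator = 1 + 3*1.12^2/8 = 1 + 0.470400 = 1.470400
eta = 0.298200 / 1.470400
eta = 0.2028 m

0.2028


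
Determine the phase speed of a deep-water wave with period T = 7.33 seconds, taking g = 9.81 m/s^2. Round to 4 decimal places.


We use the deep-water celerity formula:
C = g * T / (2 * pi)
C = 9.81 * 7.33 / (2 * 3.14159...)
C = 71.907300 / 6.283185
C = 11.4444 m/s

11.4444


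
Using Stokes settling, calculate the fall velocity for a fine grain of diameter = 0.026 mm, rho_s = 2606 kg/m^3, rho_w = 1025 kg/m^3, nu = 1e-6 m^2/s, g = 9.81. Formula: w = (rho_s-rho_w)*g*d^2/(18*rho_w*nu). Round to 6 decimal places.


w = (rho_s - rho_w) * g * d^2 / (18 * rho_w * nu)
d = 0.026 mm = 0.000026 m
rho_s - rho_w = 2606 - 1025 = 1581
Numerator = 1581 * 9.81 * (0.000026)^2 = 0.000010484496
Denominator = 18 * 1025 * 1e-6 = 0.018450
w = 0.000568 m/s

0.000568


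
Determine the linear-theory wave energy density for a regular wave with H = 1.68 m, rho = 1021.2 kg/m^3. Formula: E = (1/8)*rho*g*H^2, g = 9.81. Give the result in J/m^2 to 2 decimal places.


E = (1/8) * rho * g * H^2
E = (1/8) * 1021.2 * 9.81 * 1.68^2
E = 0.125 * 1021.2 * 9.81 * 2.8224
E = 3534.34 J/m^2

3534.34


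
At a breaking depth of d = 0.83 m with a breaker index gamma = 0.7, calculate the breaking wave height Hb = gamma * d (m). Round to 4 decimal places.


Hb = gamma * d
Hb = 0.7 * 0.83
Hb = 0.5810 m

0.5810


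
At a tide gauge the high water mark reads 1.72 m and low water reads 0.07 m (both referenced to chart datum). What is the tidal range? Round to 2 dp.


Tidal range = High water - Low water
Tidal range = 1.72 - (0.07)
Tidal range = 1.65 m

1.65


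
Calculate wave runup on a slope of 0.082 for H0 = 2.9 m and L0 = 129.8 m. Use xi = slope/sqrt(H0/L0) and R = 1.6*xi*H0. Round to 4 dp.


xi = slope / sqrt(H0/L0)
H0/L0 = 2.9/129.8 = 0.022342
sqrt(0.022342) = 0.149473
xi = 0.082 / 0.149473 = 0.548595
R = 1.6 * xi * H0 = 1.6 * 0.548595 * 2.9
R = 2.5455 m

2.5455


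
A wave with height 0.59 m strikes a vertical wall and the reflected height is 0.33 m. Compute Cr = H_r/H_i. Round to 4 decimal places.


Cr = H_r / H_i
Cr = 0.33 / 0.59
Cr = 0.5593

0.5593


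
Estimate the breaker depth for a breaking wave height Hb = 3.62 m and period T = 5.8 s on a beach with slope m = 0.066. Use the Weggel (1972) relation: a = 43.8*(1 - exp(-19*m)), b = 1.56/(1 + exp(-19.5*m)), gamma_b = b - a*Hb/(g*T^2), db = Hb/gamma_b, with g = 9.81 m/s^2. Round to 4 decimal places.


a = 43.8 * (1 - exp(-19 * m))
exp(-19 * 0.066) = exp(-1.2540) = 0.285361
a = 43.8 * (1 - 0.285361) = 31.301185
b = 1.56 / (1 + exp(-19.5 * m))
exp(-19.5 * 0.066) = exp(-1.2870) = 0.276098
b = 1.56 / (1 + 0.276098) = 1.222477
Hb / (g * T^2) = 3.62 / (9.81 * 5.8^2) = 3.62 / 330.0084 = 0.01096942
gamma_b = b - a * Hb/(g*T^2) = 1.222477 - 31.301185 * 0.01096942 = 0.879121
db = Hb / gamma_b = 3.62 / 0.879121
db = 4.1177 m

4.1177


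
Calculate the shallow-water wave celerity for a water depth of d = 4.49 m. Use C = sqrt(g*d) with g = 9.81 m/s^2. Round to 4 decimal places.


Using the shallow-water approximation:
C = sqrt(g * d) = sqrt(9.81 * 4.49)
C = sqrt(44.0469)
C = 6.6368 m/s

6.6368


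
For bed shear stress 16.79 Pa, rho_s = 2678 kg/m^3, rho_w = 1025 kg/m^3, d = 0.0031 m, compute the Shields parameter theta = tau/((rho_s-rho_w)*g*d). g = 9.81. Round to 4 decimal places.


theta = tau / ((rho_s - rho_w) * g * d)
rho_s - rho_w = 2678 - 1025 = 1653
Denominator = 1653 * 9.81 * 0.0031 = 50.269383
theta = 16.79 / 50.269383
theta = 0.3340

0.3340


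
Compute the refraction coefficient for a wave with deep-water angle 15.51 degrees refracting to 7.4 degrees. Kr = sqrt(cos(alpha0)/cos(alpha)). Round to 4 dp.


Kr = sqrt(cos(alpha0) / cos(alpha))
cos(15.51) = 0.963584
cos(7.4) = 0.991671
Kr = sqrt(0.963584 / 0.991671)
Kr = sqrt(0.971677)
Kr = 0.9857

0.9857


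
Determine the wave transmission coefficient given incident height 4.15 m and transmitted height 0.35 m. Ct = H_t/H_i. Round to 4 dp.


Ct = H_t / H_i
Ct = 0.35 / 4.15
Ct = 0.0843

0.0843


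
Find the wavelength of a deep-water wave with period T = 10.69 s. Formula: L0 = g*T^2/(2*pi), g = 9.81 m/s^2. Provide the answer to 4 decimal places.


L0 = g * T^2 / (2 * pi)
L0 = 9.81 * 10.69^2 / (2 * pi)
L0 = 9.81 * 114.2761 / 6.28319
L0 = 1121.0485 / 6.28319
L0 = 178.4204 m

178.4204


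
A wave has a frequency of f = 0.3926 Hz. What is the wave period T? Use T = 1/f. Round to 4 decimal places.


T = 1 / f
T = 1 / 0.3926
T = 2.5471 s

2.5471


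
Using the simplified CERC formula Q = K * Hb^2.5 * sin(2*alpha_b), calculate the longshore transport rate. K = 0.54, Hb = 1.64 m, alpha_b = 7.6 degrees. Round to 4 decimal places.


Q = K * Hb^2.5 * sin(2 * alpha_b)
Hb^2.5 = 1.64^2.5 = 3.444369
sin(2 * 7.6) = sin(15.2) = 0.262189
Q = 0.54 * 3.444369 * 0.262189
Q = 0.4877 m^3/s

0.4877
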